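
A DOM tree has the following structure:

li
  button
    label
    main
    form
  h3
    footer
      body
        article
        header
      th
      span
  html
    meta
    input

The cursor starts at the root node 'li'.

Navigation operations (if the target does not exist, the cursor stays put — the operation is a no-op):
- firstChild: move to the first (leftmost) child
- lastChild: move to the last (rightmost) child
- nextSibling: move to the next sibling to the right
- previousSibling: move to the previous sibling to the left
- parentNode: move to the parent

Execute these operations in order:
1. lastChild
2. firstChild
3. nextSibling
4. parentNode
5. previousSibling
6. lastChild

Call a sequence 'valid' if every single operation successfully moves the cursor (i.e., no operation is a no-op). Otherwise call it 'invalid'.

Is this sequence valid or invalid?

After 1 (lastChild): html
After 2 (firstChild): meta
After 3 (nextSibling): input
After 4 (parentNode): html
After 5 (previousSibling): h3
After 6 (lastChild): footer

Answer: valid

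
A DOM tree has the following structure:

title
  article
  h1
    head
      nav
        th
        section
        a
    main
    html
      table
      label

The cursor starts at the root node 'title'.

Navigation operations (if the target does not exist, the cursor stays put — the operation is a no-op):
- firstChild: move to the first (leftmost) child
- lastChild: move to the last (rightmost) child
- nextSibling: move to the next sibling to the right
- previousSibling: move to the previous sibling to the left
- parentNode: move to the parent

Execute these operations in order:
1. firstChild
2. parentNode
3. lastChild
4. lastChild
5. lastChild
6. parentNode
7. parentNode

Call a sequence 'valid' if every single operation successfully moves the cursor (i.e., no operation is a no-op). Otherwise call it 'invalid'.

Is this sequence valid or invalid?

Answer: valid

Derivation:
After 1 (firstChild): article
After 2 (parentNode): title
After 3 (lastChild): h1
After 4 (lastChild): html
After 5 (lastChild): label
After 6 (parentNode): html
After 7 (parentNode): h1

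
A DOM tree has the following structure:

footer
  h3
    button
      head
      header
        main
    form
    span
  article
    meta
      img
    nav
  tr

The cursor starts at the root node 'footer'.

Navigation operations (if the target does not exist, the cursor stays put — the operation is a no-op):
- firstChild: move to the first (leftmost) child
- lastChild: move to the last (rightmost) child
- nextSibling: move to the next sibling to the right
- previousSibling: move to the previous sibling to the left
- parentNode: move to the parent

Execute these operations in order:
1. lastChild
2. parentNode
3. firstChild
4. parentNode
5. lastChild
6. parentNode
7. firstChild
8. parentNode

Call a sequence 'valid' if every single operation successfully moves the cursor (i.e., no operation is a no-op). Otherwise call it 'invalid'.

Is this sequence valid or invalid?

After 1 (lastChild): tr
After 2 (parentNode): footer
After 3 (firstChild): h3
After 4 (parentNode): footer
After 5 (lastChild): tr
After 6 (parentNode): footer
After 7 (firstChild): h3
After 8 (parentNode): footer

Answer: valid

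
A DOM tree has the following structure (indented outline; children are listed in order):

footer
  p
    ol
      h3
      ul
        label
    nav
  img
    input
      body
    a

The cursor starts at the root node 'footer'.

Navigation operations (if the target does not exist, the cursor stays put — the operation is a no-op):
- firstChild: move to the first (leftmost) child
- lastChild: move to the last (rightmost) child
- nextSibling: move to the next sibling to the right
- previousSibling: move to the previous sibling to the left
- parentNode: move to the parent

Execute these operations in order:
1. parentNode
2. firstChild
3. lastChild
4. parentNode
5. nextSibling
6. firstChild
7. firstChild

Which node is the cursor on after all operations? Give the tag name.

After 1 (parentNode): footer (no-op, stayed)
After 2 (firstChild): p
After 3 (lastChild): nav
After 4 (parentNode): p
After 5 (nextSibling): img
After 6 (firstChild): input
After 7 (firstChild): body

Answer: body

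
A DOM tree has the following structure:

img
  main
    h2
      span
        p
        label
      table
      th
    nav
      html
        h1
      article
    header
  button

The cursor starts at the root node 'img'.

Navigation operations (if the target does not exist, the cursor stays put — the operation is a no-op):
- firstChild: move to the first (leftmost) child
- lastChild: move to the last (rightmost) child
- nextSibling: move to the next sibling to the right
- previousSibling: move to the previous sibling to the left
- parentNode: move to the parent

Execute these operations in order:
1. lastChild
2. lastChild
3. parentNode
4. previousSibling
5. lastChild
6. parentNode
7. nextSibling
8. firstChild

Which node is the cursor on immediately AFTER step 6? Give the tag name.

After 1 (lastChild): button
After 2 (lastChild): button (no-op, stayed)
After 3 (parentNode): img
After 4 (previousSibling): img (no-op, stayed)
After 5 (lastChild): button
After 6 (parentNode): img

Answer: img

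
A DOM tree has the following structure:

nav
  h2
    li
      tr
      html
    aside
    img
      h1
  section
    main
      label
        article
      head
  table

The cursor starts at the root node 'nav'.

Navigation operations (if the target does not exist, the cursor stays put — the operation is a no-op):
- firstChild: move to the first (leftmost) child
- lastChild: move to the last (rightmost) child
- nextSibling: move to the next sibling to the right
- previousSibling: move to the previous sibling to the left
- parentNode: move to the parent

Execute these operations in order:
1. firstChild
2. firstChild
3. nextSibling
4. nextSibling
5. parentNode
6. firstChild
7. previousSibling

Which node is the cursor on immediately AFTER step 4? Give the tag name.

Answer: img

Derivation:
After 1 (firstChild): h2
After 2 (firstChild): li
After 3 (nextSibling): aside
After 4 (nextSibling): img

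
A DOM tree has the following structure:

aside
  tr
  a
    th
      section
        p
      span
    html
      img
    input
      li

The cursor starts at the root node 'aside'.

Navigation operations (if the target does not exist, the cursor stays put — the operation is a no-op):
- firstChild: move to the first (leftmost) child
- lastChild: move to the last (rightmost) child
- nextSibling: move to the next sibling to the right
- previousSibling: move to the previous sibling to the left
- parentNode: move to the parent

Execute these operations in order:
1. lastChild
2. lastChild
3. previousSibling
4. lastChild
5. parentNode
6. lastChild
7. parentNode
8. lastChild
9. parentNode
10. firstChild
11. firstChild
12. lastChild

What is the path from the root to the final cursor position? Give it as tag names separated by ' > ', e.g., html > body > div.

After 1 (lastChild): a
After 2 (lastChild): input
After 3 (previousSibling): html
After 4 (lastChild): img
After 5 (parentNode): html
After 6 (lastChild): img
After 7 (parentNode): html
After 8 (lastChild): img
After 9 (parentNode): html
After 10 (firstChild): img
After 11 (firstChild): img (no-op, stayed)
After 12 (lastChild): img (no-op, stayed)

Answer: aside > a > html > img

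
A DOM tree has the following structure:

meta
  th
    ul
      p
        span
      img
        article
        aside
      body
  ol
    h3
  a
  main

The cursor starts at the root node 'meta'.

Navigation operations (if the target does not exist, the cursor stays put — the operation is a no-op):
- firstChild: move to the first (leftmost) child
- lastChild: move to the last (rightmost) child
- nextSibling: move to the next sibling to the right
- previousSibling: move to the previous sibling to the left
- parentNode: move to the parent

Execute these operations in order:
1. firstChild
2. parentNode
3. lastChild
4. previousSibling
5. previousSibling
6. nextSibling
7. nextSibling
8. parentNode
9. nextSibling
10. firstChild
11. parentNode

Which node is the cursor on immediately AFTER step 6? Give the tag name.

Answer: a

Derivation:
After 1 (firstChild): th
After 2 (parentNode): meta
After 3 (lastChild): main
After 4 (previousSibling): a
After 5 (previousSibling): ol
After 6 (nextSibling): a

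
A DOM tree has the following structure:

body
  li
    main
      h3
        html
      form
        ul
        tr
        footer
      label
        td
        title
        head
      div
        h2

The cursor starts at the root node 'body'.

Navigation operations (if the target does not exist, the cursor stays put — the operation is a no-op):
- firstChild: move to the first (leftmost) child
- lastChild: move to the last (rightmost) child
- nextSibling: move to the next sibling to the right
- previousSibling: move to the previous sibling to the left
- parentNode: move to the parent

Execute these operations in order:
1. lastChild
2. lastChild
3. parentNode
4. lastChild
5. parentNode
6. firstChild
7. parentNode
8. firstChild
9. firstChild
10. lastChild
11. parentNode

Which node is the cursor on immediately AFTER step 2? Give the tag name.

Answer: main

Derivation:
After 1 (lastChild): li
After 2 (lastChild): main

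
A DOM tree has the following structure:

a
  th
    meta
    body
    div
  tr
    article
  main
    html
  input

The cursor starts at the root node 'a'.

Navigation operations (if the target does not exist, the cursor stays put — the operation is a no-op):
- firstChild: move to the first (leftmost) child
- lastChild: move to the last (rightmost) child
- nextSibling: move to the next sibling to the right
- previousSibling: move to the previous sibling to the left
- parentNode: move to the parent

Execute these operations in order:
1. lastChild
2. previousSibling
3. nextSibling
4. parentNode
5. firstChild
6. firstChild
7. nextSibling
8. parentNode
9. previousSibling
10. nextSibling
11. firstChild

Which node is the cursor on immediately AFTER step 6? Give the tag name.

After 1 (lastChild): input
After 2 (previousSibling): main
After 3 (nextSibling): input
After 4 (parentNode): a
After 5 (firstChild): th
After 6 (firstChild): meta

Answer: meta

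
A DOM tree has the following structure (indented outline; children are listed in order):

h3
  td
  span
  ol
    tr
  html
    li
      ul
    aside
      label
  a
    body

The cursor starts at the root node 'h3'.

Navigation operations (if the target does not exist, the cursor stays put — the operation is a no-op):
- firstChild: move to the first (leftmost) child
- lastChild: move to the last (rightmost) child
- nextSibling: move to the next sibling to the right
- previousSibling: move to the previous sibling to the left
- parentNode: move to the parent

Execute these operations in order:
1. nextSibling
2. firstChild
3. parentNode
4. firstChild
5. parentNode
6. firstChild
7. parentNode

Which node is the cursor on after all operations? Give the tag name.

Answer: h3

Derivation:
After 1 (nextSibling): h3 (no-op, stayed)
After 2 (firstChild): td
After 3 (parentNode): h3
After 4 (firstChild): td
After 5 (parentNode): h3
After 6 (firstChild): td
After 7 (parentNode): h3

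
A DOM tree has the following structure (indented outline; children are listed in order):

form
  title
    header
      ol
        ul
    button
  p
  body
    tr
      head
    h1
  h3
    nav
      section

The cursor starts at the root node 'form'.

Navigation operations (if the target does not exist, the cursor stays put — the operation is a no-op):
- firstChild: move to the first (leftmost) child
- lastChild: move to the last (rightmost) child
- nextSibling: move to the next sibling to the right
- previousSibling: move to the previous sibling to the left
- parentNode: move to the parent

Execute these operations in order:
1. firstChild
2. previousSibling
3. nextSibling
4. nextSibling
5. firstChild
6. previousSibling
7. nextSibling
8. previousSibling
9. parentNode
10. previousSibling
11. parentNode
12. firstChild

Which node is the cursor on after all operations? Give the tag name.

Answer: title

Derivation:
After 1 (firstChild): title
After 2 (previousSibling): title (no-op, stayed)
After 3 (nextSibling): p
After 4 (nextSibling): body
After 5 (firstChild): tr
After 6 (previousSibling): tr (no-op, stayed)
After 7 (nextSibling): h1
After 8 (previousSibling): tr
After 9 (parentNode): body
After 10 (previousSibling): p
After 11 (parentNode): form
After 12 (firstChild): title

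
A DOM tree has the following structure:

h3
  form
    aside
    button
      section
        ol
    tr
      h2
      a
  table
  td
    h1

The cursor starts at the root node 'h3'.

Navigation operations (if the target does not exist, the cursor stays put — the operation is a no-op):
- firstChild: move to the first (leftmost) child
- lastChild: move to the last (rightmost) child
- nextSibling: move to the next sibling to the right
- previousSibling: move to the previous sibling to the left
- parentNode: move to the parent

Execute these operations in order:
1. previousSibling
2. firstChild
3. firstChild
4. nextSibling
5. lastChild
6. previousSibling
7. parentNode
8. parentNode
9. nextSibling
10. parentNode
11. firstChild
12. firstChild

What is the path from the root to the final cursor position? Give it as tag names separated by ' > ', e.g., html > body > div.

After 1 (previousSibling): h3 (no-op, stayed)
After 2 (firstChild): form
After 3 (firstChild): aside
After 4 (nextSibling): button
After 5 (lastChild): section
After 6 (previousSibling): section (no-op, stayed)
After 7 (parentNode): button
After 8 (parentNode): form
After 9 (nextSibling): table
After 10 (parentNode): h3
After 11 (firstChild): form
After 12 (firstChild): aside

Answer: h3 > form > aside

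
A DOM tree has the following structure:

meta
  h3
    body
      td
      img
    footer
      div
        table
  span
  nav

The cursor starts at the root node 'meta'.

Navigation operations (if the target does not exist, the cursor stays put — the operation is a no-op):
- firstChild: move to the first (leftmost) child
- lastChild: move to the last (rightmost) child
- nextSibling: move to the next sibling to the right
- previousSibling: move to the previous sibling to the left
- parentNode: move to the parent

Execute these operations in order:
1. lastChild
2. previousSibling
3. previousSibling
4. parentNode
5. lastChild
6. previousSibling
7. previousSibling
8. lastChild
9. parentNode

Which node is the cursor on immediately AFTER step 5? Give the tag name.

After 1 (lastChild): nav
After 2 (previousSibling): span
After 3 (previousSibling): h3
After 4 (parentNode): meta
After 5 (lastChild): nav

Answer: nav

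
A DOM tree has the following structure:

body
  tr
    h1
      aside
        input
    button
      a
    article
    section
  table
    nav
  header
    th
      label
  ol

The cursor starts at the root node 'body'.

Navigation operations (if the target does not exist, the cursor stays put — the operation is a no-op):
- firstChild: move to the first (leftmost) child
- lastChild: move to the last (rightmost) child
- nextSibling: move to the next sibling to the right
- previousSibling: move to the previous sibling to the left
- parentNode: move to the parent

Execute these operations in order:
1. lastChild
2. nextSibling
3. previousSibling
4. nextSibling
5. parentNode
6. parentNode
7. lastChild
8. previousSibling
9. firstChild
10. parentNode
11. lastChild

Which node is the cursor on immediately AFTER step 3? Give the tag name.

After 1 (lastChild): ol
After 2 (nextSibling): ol (no-op, stayed)
After 3 (previousSibling): header

Answer: header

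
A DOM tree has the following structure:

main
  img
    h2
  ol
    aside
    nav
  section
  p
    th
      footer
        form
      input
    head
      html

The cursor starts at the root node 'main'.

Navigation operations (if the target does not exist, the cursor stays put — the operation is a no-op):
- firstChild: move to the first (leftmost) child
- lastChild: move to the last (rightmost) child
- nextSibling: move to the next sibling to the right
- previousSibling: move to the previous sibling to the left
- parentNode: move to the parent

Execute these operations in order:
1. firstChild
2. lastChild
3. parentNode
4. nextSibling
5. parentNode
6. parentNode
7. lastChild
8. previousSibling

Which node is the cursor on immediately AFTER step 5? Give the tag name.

After 1 (firstChild): img
After 2 (lastChild): h2
After 3 (parentNode): img
After 4 (nextSibling): ol
After 5 (parentNode): main

Answer: main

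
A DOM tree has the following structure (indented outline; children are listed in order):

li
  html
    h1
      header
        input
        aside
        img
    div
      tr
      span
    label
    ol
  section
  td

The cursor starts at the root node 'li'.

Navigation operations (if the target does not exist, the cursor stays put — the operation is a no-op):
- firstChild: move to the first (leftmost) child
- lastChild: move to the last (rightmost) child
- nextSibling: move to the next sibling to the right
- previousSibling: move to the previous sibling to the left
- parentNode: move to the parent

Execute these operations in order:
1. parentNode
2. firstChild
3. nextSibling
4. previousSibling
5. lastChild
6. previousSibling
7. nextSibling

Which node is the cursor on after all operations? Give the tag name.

After 1 (parentNode): li (no-op, stayed)
After 2 (firstChild): html
After 3 (nextSibling): section
After 4 (previousSibling): html
After 5 (lastChild): ol
After 6 (previousSibling): label
After 7 (nextSibling): ol

Answer: ol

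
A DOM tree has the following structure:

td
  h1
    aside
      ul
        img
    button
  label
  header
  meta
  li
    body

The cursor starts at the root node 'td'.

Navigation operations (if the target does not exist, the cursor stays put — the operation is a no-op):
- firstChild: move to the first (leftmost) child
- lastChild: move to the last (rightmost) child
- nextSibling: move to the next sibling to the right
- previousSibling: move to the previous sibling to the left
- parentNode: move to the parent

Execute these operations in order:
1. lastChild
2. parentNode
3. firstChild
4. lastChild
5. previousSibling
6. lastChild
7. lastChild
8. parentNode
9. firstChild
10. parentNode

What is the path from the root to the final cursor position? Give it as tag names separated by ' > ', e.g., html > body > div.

Answer: td > h1 > aside > ul

Derivation:
After 1 (lastChild): li
After 2 (parentNode): td
After 3 (firstChild): h1
After 4 (lastChild): button
After 5 (previousSibling): aside
After 6 (lastChild): ul
After 7 (lastChild): img
After 8 (parentNode): ul
After 9 (firstChild): img
After 10 (parentNode): ul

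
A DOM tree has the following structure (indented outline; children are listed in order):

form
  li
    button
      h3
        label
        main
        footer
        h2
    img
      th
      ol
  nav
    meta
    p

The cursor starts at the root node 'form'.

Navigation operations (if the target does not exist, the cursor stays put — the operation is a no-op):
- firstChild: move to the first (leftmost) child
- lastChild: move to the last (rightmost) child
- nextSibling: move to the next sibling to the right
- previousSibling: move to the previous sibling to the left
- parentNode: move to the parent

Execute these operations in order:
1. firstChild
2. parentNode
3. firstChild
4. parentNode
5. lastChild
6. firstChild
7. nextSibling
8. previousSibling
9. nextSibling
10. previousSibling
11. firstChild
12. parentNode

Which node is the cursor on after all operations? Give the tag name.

After 1 (firstChild): li
After 2 (parentNode): form
After 3 (firstChild): li
After 4 (parentNode): form
After 5 (lastChild): nav
After 6 (firstChild): meta
After 7 (nextSibling): p
After 8 (previousSibling): meta
After 9 (nextSibling): p
After 10 (previousSibling): meta
After 11 (firstChild): meta (no-op, stayed)
After 12 (parentNode): nav

Answer: nav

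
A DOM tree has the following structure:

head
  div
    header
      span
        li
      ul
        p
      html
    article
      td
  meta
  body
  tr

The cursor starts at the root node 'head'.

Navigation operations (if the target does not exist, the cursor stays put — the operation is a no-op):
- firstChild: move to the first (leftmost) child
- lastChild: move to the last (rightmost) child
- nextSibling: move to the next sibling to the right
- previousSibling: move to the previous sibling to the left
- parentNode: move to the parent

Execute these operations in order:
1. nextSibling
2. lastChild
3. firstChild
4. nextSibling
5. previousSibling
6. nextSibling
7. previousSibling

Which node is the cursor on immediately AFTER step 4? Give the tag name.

After 1 (nextSibling): head (no-op, stayed)
After 2 (lastChild): tr
After 3 (firstChild): tr (no-op, stayed)
After 4 (nextSibling): tr (no-op, stayed)

Answer: tr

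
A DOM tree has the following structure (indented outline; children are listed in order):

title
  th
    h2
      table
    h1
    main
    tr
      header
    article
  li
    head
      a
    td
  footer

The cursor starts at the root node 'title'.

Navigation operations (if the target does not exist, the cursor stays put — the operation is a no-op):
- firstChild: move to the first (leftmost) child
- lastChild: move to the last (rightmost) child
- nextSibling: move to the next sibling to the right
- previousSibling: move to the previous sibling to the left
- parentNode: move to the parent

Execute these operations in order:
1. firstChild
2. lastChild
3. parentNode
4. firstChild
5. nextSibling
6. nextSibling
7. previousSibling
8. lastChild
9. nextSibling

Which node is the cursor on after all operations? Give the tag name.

Answer: main

Derivation:
After 1 (firstChild): th
After 2 (lastChild): article
After 3 (parentNode): th
After 4 (firstChild): h2
After 5 (nextSibling): h1
After 6 (nextSibling): main
After 7 (previousSibling): h1
After 8 (lastChild): h1 (no-op, stayed)
After 9 (nextSibling): main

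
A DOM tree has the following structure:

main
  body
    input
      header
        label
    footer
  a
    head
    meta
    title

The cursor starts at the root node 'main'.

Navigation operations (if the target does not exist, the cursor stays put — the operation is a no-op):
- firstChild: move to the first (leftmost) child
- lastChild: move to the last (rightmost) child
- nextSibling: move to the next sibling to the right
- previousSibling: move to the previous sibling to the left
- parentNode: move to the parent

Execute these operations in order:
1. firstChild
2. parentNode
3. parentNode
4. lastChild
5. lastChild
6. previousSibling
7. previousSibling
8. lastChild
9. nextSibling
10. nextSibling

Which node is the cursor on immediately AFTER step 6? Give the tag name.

After 1 (firstChild): body
After 2 (parentNode): main
After 3 (parentNode): main (no-op, stayed)
After 4 (lastChild): a
After 5 (lastChild): title
After 6 (previousSibling): meta

Answer: meta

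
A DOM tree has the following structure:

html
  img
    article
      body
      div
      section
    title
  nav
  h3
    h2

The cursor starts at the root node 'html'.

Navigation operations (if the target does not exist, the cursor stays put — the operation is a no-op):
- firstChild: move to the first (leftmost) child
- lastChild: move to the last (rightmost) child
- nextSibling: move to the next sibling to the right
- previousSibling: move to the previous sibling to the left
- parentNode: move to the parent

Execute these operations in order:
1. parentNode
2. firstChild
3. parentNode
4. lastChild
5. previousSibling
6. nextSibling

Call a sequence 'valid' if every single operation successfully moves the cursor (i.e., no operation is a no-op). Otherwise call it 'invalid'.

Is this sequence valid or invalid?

After 1 (parentNode): html (no-op, stayed)
After 2 (firstChild): img
After 3 (parentNode): html
After 4 (lastChild): h3
After 5 (previousSibling): nav
After 6 (nextSibling): h3

Answer: invalid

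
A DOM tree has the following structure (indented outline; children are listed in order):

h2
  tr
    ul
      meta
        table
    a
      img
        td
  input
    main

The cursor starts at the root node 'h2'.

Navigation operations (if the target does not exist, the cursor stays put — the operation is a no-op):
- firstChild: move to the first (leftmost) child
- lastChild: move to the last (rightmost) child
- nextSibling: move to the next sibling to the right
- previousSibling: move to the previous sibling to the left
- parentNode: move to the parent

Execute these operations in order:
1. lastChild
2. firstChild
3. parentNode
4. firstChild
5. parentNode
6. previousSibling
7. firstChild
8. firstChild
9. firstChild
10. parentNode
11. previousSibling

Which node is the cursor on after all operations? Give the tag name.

Answer: meta

Derivation:
After 1 (lastChild): input
After 2 (firstChild): main
After 3 (parentNode): input
After 4 (firstChild): main
After 5 (parentNode): input
After 6 (previousSibling): tr
After 7 (firstChild): ul
After 8 (firstChild): meta
After 9 (firstChild): table
After 10 (parentNode): meta
After 11 (previousSibling): meta (no-op, stayed)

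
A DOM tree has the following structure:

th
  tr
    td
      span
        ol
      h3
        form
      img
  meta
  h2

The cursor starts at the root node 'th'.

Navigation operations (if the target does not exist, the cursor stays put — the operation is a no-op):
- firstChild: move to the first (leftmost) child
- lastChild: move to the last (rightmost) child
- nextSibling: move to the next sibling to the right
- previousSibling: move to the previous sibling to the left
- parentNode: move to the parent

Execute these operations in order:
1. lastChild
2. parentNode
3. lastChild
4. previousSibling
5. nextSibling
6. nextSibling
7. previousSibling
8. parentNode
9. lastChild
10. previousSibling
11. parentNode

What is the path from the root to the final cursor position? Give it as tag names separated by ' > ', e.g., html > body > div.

Answer: th

Derivation:
After 1 (lastChild): h2
After 2 (parentNode): th
After 3 (lastChild): h2
After 4 (previousSibling): meta
After 5 (nextSibling): h2
After 6 (nextSibling): h2 (no-op, stayed)
After 7 (previousSibling): meta
After 8 (parentNode): th
After 9 (lastChild): h2
After 10 (previousSibling): meta
After 11 (parentNode): th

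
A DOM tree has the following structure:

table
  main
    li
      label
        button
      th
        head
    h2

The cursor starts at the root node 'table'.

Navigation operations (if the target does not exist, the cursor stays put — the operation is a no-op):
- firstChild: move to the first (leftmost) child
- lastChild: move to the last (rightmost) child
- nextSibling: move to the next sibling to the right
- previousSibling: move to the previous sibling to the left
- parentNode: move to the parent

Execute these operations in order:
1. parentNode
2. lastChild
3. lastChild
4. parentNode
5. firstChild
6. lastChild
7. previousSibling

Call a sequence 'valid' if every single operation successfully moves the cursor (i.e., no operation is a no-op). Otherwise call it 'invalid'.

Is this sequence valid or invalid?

After 1 (parentNode): table (no-op, stayed)
After 2 (lastChild): main
After 3 (lastChild): h2
After 4 (parentNode): main
After 5 (firstChild): li
After 6 (lastChild): th
After 7 (previousSibling): label

Answer: invalid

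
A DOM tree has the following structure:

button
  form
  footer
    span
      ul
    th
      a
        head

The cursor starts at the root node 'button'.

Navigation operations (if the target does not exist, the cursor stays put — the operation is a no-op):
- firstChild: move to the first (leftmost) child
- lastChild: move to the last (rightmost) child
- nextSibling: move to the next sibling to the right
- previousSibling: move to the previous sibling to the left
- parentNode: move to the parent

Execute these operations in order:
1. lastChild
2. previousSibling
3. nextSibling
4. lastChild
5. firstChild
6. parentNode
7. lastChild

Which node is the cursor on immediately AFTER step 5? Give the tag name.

After 1 (lastChild): footer
After 2 (previousSibling): form
After 3 (nextSibling): footer
After 4 (lastChild): th
After 5 (firstChild): a

Answer: a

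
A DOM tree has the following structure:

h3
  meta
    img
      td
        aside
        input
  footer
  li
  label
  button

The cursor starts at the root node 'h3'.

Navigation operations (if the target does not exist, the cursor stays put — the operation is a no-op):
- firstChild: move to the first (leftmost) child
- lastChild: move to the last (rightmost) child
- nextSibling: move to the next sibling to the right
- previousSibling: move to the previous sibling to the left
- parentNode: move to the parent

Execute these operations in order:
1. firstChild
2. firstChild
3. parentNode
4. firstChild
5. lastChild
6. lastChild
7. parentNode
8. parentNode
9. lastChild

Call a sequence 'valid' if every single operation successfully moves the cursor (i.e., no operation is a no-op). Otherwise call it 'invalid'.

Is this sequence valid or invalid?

Answer: valid

Derivation:
After 1 (firstChild): meta
After 2 (firstChild): img
After 3 (parentNode): meta
After 4 (firstChild): img
After 5 (lastChild): td
After 6 (lastChild): input
After 7 (parentNode): td
After 8 (parentNode): img
After 9 (lastChild): td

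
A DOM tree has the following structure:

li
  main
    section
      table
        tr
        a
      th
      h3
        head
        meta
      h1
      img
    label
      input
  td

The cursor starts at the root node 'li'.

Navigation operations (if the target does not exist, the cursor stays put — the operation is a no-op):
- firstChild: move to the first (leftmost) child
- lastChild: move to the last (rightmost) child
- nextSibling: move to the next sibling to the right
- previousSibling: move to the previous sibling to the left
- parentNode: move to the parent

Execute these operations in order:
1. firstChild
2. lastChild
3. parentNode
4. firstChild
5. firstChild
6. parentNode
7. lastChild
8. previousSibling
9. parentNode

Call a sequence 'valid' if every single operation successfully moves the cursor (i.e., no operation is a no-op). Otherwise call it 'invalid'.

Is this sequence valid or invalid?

Answer: valid

Derivation:
After 1 (firstChild): main
After 2 (lastChild): label
After 3 (parentNode): main
After 4 (firstChild): section
After 5 (firstChild): table
After 6 (parentNode): section
After 7 (lastChild): img
After 8 (previousSibling): h1
After 9 (parentNode): section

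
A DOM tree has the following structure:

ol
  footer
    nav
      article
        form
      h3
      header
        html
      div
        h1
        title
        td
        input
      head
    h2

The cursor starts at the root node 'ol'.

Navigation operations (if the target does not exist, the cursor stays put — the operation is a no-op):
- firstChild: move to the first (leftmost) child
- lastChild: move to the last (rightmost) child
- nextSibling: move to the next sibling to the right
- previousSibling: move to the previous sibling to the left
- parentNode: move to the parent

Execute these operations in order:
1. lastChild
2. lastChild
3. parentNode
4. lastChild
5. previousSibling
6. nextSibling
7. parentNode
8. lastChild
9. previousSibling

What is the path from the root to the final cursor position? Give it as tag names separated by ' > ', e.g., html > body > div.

Answer: ol > footer > nav

Derivation:
After 1 (lastChild): footer
After 2 (lastChild): h2
After 3 (parentNode): footer
After 4 (lastChild): h2
After 5 (previousSibling): nav
After 6 (nextSibling): h2
After 7 (parentNode): footer
After 8 (lastChild): h2
After 9 (previousSibling): nav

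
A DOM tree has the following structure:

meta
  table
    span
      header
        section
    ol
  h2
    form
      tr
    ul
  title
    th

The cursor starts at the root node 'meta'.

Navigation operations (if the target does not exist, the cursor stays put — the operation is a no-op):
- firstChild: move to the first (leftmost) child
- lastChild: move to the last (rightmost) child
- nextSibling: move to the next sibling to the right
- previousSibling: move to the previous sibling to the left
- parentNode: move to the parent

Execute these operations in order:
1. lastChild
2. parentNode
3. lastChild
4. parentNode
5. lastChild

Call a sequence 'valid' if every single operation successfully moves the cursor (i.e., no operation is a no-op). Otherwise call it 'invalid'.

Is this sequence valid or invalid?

After 1 (lastChild): title
After 2 (parentNode): meta
After 3 (lastChild): title
After 4 (parentNode): meta
After 5 (lastChild): title

Answer: valid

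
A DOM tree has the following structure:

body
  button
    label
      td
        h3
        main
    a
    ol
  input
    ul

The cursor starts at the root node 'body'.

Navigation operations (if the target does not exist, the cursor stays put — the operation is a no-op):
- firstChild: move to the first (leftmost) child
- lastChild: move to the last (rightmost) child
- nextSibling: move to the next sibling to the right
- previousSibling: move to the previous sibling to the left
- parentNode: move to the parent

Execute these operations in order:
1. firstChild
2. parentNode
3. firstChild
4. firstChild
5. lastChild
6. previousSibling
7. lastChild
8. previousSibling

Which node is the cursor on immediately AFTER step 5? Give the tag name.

Answer: td

Derivation:
After 1 (firstChild): button
After 2 (parentNode): body
After 3 (firstChild): button
After 4 (firstChild): label
After 5 (lastChild): td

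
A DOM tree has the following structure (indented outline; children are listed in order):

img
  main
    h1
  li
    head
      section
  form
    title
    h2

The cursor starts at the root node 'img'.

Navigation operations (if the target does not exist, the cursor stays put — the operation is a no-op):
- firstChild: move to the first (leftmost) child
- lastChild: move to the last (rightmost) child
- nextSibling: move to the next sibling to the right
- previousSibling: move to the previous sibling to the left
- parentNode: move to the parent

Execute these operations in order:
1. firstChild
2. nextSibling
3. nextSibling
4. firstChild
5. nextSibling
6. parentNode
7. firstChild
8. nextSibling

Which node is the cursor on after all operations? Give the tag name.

After 1 (firstChild): main
After 2 (nextSibling): li
After 3 (nextSibling): form
After 4 (firstChild): title
After 5 (nextSibling): h2
After 6 (parentNode): form
After 7 (firstChild): title
After 8 (nextSibling): h2

Answer: h2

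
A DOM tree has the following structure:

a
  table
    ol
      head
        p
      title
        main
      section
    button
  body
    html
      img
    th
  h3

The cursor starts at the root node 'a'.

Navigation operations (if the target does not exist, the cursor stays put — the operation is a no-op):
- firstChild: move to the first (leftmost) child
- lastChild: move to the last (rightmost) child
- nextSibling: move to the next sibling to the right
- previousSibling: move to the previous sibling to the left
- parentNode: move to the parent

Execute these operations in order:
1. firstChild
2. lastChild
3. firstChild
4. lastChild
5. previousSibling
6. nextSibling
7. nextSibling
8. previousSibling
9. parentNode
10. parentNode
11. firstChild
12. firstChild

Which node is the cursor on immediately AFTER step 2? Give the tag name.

After 1 (firstChild): table
After 2 (lastChild): button

Answer: button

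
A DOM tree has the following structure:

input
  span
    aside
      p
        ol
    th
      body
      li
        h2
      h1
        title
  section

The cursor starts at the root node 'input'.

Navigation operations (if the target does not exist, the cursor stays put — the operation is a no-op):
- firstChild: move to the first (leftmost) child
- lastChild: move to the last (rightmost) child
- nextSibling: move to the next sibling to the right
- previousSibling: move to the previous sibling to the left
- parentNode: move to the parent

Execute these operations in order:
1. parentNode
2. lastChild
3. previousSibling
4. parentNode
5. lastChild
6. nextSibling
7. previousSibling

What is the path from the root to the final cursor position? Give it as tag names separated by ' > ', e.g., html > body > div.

Answer: input > span

Derivation:
After 1 (parentNode): input (no-op, stayed)
After 2 (lastChild): section
After 3 (previousSibling): span
After 4 (parentNode): input
After 5 (lastChild): section
After 6 (nextSibling): section (no-op, stayed)
After 7 (previousSibling): span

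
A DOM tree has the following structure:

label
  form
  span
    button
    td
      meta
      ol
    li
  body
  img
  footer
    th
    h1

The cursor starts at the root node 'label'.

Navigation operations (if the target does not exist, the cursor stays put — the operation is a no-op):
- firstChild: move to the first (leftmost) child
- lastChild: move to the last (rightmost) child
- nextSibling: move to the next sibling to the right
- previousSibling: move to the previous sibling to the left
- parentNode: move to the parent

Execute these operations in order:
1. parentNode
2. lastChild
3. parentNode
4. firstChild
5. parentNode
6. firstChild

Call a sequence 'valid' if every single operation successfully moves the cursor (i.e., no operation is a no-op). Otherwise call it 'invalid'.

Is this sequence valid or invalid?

Answer: invalid

Derivation:
After 1 (parentNode): label (no-op, stayed)
After 2 (lastChild): footer
After 3 (parentNode): label
After 4 (firstChild): form
After 5 (parentNode): label
After 6 (firstChild): form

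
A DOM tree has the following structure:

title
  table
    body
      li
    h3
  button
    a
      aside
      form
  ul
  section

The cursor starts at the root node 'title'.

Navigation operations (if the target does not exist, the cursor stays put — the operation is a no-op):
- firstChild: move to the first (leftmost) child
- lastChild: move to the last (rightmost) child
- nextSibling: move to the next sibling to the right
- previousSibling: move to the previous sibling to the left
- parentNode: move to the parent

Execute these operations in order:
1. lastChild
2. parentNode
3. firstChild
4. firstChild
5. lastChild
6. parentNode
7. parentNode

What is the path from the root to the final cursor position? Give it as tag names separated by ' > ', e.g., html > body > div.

Answer: title > table

Derivation:
After 1 (lastChild): section
After 2 (parentNode): title
After 3 (firstChild): table
After 4 (firstChild): body
After 5 (lastChild): li
After 6 (parentNode): body
After 7 (parentNode): table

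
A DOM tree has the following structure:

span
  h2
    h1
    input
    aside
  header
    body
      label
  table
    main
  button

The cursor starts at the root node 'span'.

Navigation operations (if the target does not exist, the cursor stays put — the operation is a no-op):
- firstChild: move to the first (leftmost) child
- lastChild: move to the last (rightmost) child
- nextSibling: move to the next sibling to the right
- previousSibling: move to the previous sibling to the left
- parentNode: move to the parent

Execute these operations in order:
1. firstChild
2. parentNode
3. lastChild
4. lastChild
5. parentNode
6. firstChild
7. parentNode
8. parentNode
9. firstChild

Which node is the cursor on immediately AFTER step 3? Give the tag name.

Answer: button

Derivation:
After 1 (firstChild): h2
After 2 (parentNode): span
After 3 (lastChild): button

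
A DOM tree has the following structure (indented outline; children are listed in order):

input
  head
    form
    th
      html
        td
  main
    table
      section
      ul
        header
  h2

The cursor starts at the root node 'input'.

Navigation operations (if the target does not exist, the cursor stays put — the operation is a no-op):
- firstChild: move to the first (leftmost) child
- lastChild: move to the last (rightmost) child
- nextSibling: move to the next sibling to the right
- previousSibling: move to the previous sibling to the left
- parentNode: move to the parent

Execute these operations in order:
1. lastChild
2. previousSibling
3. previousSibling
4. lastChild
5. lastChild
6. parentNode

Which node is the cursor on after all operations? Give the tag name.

After 1 (lastChild): h2
After 2 (previousSibling): main
After 3 (previousSibling): head
After 4 (lastChild): th
After 5 (lastChild): html
After 6 (parentNode): th

Answer: th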